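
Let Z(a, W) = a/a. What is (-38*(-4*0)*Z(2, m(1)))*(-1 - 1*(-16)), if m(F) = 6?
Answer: 0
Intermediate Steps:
Z(a, W) = 1
(-38*(-4*0)*Z(2, m(1)))*(-1 - 1*(-16)) = (-38*(-4*0))*(-1 - 1*(-16)) = (-0)*(-1 + 16) = -38*0*15 = 0*15 = 0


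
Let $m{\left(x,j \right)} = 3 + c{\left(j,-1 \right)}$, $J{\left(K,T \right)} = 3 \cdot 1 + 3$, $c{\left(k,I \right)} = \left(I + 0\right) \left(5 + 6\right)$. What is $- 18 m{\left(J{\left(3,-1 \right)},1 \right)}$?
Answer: $144$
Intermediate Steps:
$c{\left(k,I \right)} = 11 I$ ($c{\left(k,I \right)} = I 11 = 11 I$)
$J{\left(K,T \right)} = 6$ ($J{\left(K,T \right)} = 3 + 3 = 6$)
$m{\left(x,j \right)} = -8$ ($m{\left(x,j \right)} = 3 + 11 \left(-1\right) = 3 - 11 = -8$)
$- 18 m{\left(J{\left(3,-1 \right)},1 \right)} = \left(-18\right) \left(-8\right) = 144$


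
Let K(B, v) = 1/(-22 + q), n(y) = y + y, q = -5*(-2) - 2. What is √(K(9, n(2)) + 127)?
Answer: √24878/14 ≈ 11.266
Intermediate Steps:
q = 8 (q = 10 - 2 = 8)
n(y) = 2*y
K(B, v) = -1/14 (K(B, v) = 1/(-22 + 8) = 1/(-14) = -1/14)
√(K(9, n(2)) + 127) = √(-1/14 + 127) = √(1777/14) = √24878/14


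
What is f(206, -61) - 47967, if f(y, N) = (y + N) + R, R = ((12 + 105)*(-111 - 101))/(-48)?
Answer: -189221/4 ≈ -47305.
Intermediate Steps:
R = 2067/4 (R = (117*(-212))*(-1/48) = -24804*(-1/48) = 2067/4 ≈ 516.75)
f(y, N) = 2067/4 + N + y (f(y, N) = (y + N) + 2067/4 = (N + y) + 2067/4 = 2067/4 + N + y)
f(206, -61) - 47967 = (2067/4 - 61 + 206) - 47967 = 2647/4 - 47967 = -189221/4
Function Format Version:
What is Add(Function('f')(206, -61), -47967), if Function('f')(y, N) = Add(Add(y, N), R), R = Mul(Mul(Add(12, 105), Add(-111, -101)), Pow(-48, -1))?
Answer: Rational(-189221, 4) ≈ -47305.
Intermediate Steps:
R = Rational(2067, 4) (R = Mul(Mul(117, -212), Rational(-1, 48)) = Mul(-24804, Rational(-1, 48)) = Rational(2067, 4) ≈ 516.75)
Function('f')(y, N) = Add(Rational(2067, 4), N, y) (Function('f')(y, N) = Add(Add(y, N), Rational(2067, 4)) = Add(Add(N, y), Rational(2067, 4)) = Add(Rational(2067, 4), N, y))
Add(Function('f')(206, -61), -47967) = Add(Add(Rational(2067, 4), -61, 206), -47967) = Add(Rational(2647, 4), -47967) = Rational(-189221, 4)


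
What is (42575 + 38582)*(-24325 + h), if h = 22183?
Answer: -173838294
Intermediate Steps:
(42575 + 38582)*(-24325 + h) = (42575 + 38582)*(-24325 + 22183) = 81157*(-2142) = -173838294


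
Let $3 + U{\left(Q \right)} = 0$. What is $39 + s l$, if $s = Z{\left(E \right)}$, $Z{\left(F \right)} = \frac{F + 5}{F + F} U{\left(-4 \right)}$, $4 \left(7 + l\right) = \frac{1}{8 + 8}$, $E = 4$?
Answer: $\frac{32037}{512} \approx 62.572$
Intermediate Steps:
$U{\left(Q \right)} = -3$ ($U{\left(Q \right)} = -3 + 0 = -3$)
$l = - \frac{447}{64}$ ($l = -7 + \frac{1}{4 \left(8 + 8\right)} = -7 + \frac{1}{4 \cdot 16} = -7 + \frac{1}{4} \cdot \frac{1}{16} = -7 + \frac{1}{64} = - \frac{447}{64} \approx -6.9844$)
$Z{\left(F \right)} = - \frac{3 \left(5 + F\right)}{2 F}$ ($Z{\left(F \right)} = \frac{F + 5}{F + F} \left(-3\right) = \frac{5 + F}{2 F} \left(-3\right) = - \frac{3 \left(5 + F\right)}{2 F}$)
$s = - \frac{27}{8}$ ($s = \frac{3 \left(-5 - 4\right)}{2 \cdot 4} = \frac{3}{2} \cdot \frac{1}{4} \left(-5 - 4\right) = \frac{3}{2} \cdot \frac{1}{4} \left(-9\right) = - \frac{27}{8} \approx -3.375$)
$39 + s l = 39 - - \frac{12069}{512} = 39 + \frac{12069}{512} = \frac{32037}{512}$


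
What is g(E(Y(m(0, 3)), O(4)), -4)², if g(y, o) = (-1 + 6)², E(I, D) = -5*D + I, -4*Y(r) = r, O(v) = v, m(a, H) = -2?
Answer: 625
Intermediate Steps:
Y(r) = -r/4
E(I, D) = I - 5*D
g(y, o) = 25 (g(y, o) = 5² = 25)
g(E(Y(m(0, 3)), O(4)), -4)² = 25² = 625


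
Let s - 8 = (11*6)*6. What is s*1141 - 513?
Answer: 460451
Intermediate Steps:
s = 404 (s = 8 + (11*6)*6 = 8 + 66*6 = 8 + 396 = 404)
s*1141 - 513 = 404*1141 - 513 = 460964 - 513 = 460451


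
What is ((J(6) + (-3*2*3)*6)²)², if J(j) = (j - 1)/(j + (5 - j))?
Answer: 131079601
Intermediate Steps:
J(j) = -⅕ + j/5 (J(j) = (-1 + j)/5 = (-1 + j)*(⅕) = -⅕ + j/5)
((J(6) + (-3*2*3)*6)²)² = (((-⅕ + (⅕)*6) + (-3*2*3)*6)²)² = (((-⅕ + 6/5) - 6*3*6)²)² = ((1 - 18*6)²)² = ((1 - 108)²)² = ((-107)²)² = 11449² = 131079601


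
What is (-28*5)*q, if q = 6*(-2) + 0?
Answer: 1680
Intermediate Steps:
q = -12 (q = -12 + 0 = -12)
(-28*5)*q = -28*5*(-12) = -140*(-12) = 1680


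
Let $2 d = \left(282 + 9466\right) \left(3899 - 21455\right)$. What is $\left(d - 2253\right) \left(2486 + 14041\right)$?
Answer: $-1414218645819$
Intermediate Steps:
$d = -85567944$ ($d = \frac{\left(282 + 9466\right) \left(3899 - 21455\right)}{2} = \frac{9748 \left(-17556\right)}{2} = \frac{1}{2} \left(-171135888\right) = -85567944$)
$\left(d - 2253\right) \left(2486 + 14041\right) = \left(-85567944 - 2253\right) \left(2486 + 14041\right) = \left(-85570197\right) 16527 = -1414218645819$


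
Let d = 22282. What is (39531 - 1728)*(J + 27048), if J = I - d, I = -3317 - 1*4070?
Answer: -99081663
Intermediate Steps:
I = -7387 (I = -3317 - 4070 = -7387)
J = -29669 (J = -7387 - 1*22282 = -7387 - 22282 = -29669)
(39531 - 1728)*(J + 27048) = (39531 - 1728)*(-29669 + 27048) = 37803*(-2621) = -99081663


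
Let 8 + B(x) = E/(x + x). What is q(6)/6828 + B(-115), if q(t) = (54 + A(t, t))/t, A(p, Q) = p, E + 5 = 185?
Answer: -689513/78522 ≈ -8.7811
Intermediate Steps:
E = 180 (E = -5 + 185 = 180)
B(x) = -8 + 90/x (B(x) = -8 + 180/(x + x) = -8 + 180/((2*x)) = -8 + 180*(1/(2*x)) = -8 + 90/x)
q(t) = (54 + t)/t
q(6)/6828 + B(-115) = ((54 + 6)/6)/6828 + (-8 + 90/(-115)) = ((⅙)*60)*(1/6828) + (-8 + 90*(-1/115)) = 10*(1/6828) + (-8 - 18/23) = 5/3414 - 202/23 = -689513/78522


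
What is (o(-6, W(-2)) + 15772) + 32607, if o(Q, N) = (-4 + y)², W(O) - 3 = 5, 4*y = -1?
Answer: 774353/16 ≈ 48397.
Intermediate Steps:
y = -¼ (y = (¼)*(-1) = -¼ ≈ -0.25000)
W(O) = 8 (W(O) = 3 + 5 = 8)
o(Q, N) = 289/16 (o(Q, N) = (-4 - ¼)² = (-17/4)² = 289/16)
(o(-6, W(-2)) + 15772) + 32607 = (289/16 + 15772) + 32607 = 252641/16 + 32607 = 774353/16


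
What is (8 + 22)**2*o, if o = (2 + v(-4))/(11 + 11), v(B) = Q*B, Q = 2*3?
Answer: -900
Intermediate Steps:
Q = 6
v(B) = 6*B
o = -1 (o = (2 + 6*(-4))/(11 + 11) = (2 - 24)/22 = -22*1/22 = -1)
(8 + 22)**2*o = (8 + 22)**2*(-1) = 30**2*(-1) = 900*(-1) = -900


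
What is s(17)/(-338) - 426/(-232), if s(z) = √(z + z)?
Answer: 213/116 - √34/338 ≈ 1.8190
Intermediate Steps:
s(z) = √2*√z (s(z) = √(2*z) = √2*√z)
s(17)/(-338) - 426/(-232) = (√2*√17)/(-338) - 426/(-232) = √34*(-1/338) - 426*(-1/232) = -√34/338 + 213/116 = 213/116 - √34/338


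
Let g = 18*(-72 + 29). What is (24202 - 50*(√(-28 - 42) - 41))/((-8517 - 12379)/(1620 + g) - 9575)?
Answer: -11104596/4060673 + 21150*I*√70/4060673 ≈ -2.7347 + 0.043577*I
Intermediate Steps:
g = -774 (g = 18*(-43) = -774)
(24202 - 50*(√(-28 - 42) - 41))/((-8517 - 12379)/(1620 + g) - 9575) = (24202 - 50*(√(-28 - 42) - 41))/((-8517 - 12379)/(1620 - 774) - 9575) = (24202 - 50*(√(-70) - 41))/(-20896/846 - 9575) = (24202 - 50*(I*√70 - 41))/(-20896*1/846 - 9575) = (24202 - 50*(-41 + I*√70))/(-10448/423 - 9575) = (24202 + (2050 - 50*I*√70))/(-4060673/423) = (26252 - 50*I*√70)*(-423/4060673) = -11104596/4060673 + 21150*I*√70/4060673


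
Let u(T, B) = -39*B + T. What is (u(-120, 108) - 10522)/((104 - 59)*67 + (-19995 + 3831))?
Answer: 14854/13149 ≈ 1.1297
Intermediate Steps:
u(T, B) = T - 39*B
(u(-120, 108) - 10522)/((104 - 59)*67 + (-19995 + 3831)) = ((-120 - 39*108) - 10522)/((104 - 59)*67 + (-19995 + 3831)) = ((-120 - 4212) - 10522)/(45*67 - 16164) = (-4332 - 10522)/(3015 - 16164) = -14854/(-13149) = -14854*(-1/13149) = 14854/13149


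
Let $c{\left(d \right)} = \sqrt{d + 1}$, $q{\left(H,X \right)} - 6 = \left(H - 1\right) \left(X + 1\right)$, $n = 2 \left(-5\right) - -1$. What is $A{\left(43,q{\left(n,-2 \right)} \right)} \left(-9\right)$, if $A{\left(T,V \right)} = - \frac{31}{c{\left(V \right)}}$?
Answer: $\frac{279 \sqrt{17}}{17} \approx 67.667$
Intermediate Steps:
$n = -9$ ($n = -10 + 1 = -9$)
$q{\left(H,X \right)} = 6 + \left(1 + X\right) \left(-1 + H\right)$ ($q{\left(H,X \right)} = 6 + \left(H - 1\right) \left(X + 1\right) = 6 + \left(-1 + H\right) \left(1 + X\right) = 6 + \left(1 + X\right) \left(-1 + H\right)$)
$c{\left(d \right)} = \sqrt{1 + d}$
$A{\left(T,V \right)} = - \frac{31}{\sqrt{1 + V}}$
$A{\left(43,q{\left(n,-2 \right)} \right)} \left(-9\right) = - \frac{31}{\sqrt{1 - -16}} \left(-9\right) = - \frac{31}{\sqrt{1 + \left(5 - 9 + 2 + 18\right)}} \left(-9\right) = - \frac{31}{\sqrt{1 + 16}} \left(-9\right) = - \frac{31}{\sqrt{17}} \left(-9\right) = - 31 \frac{\sqrt{17}}{17} \left(-9\right) = - \frac{31 \sqrt{17}}{17} \left(-9\right) = \frac{279 \sqrt{17}}{17}$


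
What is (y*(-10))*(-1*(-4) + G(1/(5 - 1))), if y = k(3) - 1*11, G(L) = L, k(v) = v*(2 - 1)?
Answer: 340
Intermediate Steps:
k(v) = v (k(v) = v*1 = v)
y = -8 (y = 3 - 1*11 = 3 - 11 = -8)
(y*(-10))*(-1*(-4) + G(1/(5 - 1))) = (-8*(-10))*(-1*(-4) + 1/(5 - 1)) = 80*(4 + 1/4) = 80*(4 + ¼) = 80*(17/4) = 340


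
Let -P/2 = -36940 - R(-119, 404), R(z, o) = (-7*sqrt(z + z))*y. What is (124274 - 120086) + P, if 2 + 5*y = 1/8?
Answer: 78068 + 21*I*sqrt(238)/4 ≈ 78068.0 + 80.993*I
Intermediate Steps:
y = -3/8 (y = -2/5 + (1/8)/5 = -2/5 + (1*(1/8))/5 = -2/5 + (1/5)*(1/8) = -2/5 + 1/40 = -3/8 ≈ -0.37500)
R(z, o) = 21*sqrt(2)*sqrt(z)/8 (R(z, o) = -7*sqrt(z + z)*(-3/8) = -7*sqrt(2)*sqrt(z)*(-3/8) = 21*sqrt(2)*sqrt(z)/8)
P = 73880 + 21*I*sqrt(238)/4 (P = -2*(-36940 - 21*sqrt(2)*sqrt(-119)/8) = -2*(-36940 - 21*sqrt(2)*I*sqrt(119)/8) = -2*(-36940 - 21*I*sqrt(238)/8) = 73880 + 21*I*sqrt(238)/4 ≈ 73880.0 + 80.993*I)
(124274 - 120086) + P = (124274 - 120086) + (73880 + 21*I*sqrt(238)/4) = 4188 + (73880 + 21*I*sqrt(238)/4) = 78068 + 21*I*sqrt(238)/4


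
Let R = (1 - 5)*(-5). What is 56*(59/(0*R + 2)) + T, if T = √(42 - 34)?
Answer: 1652 + 2*√2 ≈ 1654.8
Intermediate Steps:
R = 20 (R = -4*(-5) = 20)
T = 2*√2 (T = √8 = 2*√2 ≈ 2.8284)
56*(59/(0*R + 2)) + T = 56*(59/(0*20 + 2)) + 2*√2 = 56*(59/(0 + 2)) + 2*√2 = 56*(59/2) + 2*√2 = 1652 + 2*√2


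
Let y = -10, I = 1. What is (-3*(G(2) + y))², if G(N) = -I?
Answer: 1089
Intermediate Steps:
G(N) = -1 (G(N) = -1*1 = -1)
(-3*(G(2) + y))² = (-3*(-1 - 10))² = (-3*(-11))² = 33² = 1089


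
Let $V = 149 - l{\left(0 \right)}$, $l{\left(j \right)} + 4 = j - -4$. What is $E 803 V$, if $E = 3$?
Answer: $358941$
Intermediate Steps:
$l{\left(j \right)} = j$ ($l{\left(j \right)} = -4 + \left(j - -4\right) = -4 + \left(j + 4\right) = -4 + \left(4 + j\right) = j$)
$V = 149$ ($V = 149 - 0 = 149 + 0 = 149$)
$E 803 V = 3 \cdot 803 \cdot 149 = 2409 \cdot 149 = 358941$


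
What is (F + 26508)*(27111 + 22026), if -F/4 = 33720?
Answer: -5325074964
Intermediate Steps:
F = -134880 (F = -4*33720 = -134880)
(F + 26508)*(27111 + 22026) = (-134880 + 26508)*(27111 + 22026) = -108372*49137 = -5325074964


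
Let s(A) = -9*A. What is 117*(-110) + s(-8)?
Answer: -12798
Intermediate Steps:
117*(-110) + s(-8) = 117*(-110) - 9*(-8) = -12870 + 72 = -12798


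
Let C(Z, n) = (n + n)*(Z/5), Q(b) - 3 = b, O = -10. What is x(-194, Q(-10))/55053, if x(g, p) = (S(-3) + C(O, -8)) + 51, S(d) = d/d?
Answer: 28/18351 ≈ 0.0015258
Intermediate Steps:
Q(b) = 3 + b
C(Z, n) = 2*Z*n/5 (C(Z, n) = (2*n)*(Z*(1/5)) = (2*n)*(Z/5) = 2*Z*n/5)
S(d) = 1
x(g, p) = 84 (x(g, p) = (1 + (2/5)*(-10)*(-8)) + 51 = (1 + 32) + 51 = 33 + 51 = 84)
x(-194, Q(-10))/55053 = 84/55053 = 84*(1/55053) = 28/18351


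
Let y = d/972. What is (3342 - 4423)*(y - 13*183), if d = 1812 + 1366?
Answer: 1248128005/486 ≈ 2.5682e+6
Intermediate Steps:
d = 3178
y = 1589/486 (y = 3178/972 = 3178*(1/972) = 1589/486 ≈ 3.2695)
(3342 - 4423)*(y - 13*183) = (3342 - 4423)*(1589/486 - 13*183) = -1081*(1589/486 - 2379) = -1081*(-1154605/486) = 1248128005/486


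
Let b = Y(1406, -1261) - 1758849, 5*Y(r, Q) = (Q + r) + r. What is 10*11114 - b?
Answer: 9348394/5 ≈ 1.8697e+6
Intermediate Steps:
Y(r, Q) = Q/5 + 2*r/5 (Y(r, Q) = ((Q + r) + r)/5 = (Q + 2*r)/5 = Q/5 + 2*r/5)
b = -8792694/5 (b = ((⅕)*(-1261) + (⅖)*1406) - 1758849 = (-1261/5 + 2812/5) - 1758849 = 1551/5 - 1758849 = -8792694/5 ≈ -1.7585e+6)
10*11114 - b = 10*11114 - 1*(-8792694/5) = 111140 + 8792694/5 = 9348394/5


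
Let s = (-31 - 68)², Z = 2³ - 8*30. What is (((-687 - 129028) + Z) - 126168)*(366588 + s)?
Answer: -96398868735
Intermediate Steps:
Z = -232 (Z = 8 - 240 = -232)
s = 9801 (s = (-99)² = 9801)
(((-687 - 129028) + Z) - 126168)*(366588 + s) = (((-687 - 129028) - 232) - 126168)*(366588 + 9801) = ((-129715 - 232) - 126168)*376389 = (-129947 - 126168)*376389 = -256115*376389 = -96398868735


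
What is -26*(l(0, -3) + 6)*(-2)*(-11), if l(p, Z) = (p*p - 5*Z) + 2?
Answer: -13156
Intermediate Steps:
l(p, Z) = 2 + p**2 - 5*Z (l(p, Z) = (p**2 - 5*Z) + 2 = 2 + p**2 - 5*Z)
-26*(l(0, -3) + 6)*(-2)*(-11) = -26*((2 + 0**2 - 5*(-3)) + 6)*(-2)*(-11) = -26*((2 + 0 + 15) + 6)*(-2)*(-11) = -26*(17 + 6)*(-2)*(-11) = -598*(-2)*(-11) = -26*(-46)*(-11) = 1196*(-11) = -13156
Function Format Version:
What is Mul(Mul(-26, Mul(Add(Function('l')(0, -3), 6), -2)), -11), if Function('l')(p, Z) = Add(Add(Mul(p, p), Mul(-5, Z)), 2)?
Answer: -13156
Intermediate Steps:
Function('l')(p, Z) = Add(2, Pow(p, 2), Mul(-5, Z)) (Function('l')(p, Z) = Add(Add(Pow(p, 2), Mul(-5, Z)), 2) = Add(2, Pow(p, 2), Mul(-5, Z)))
Mul(Mul(-26, Mul(Add(Function('l')(0, -3), 6), -2)), -11) = Mul(Mul(-26, Mul(Add(Add(2, Pow(0, 2), Mul(-5, -3)), 6), -2)), -11) = Mul(Mul(-26, Mul(Add(Add(2, 0, 15), 6), -2)), -11) = Mul(Mul(-26, Mul(Add(17, 6), -2)), -11) = Mul(Mul(-26, Mul(23, -2)), -11) = Mul(Mul(-26, -46), -11) = Mul(1196, -11) = -13156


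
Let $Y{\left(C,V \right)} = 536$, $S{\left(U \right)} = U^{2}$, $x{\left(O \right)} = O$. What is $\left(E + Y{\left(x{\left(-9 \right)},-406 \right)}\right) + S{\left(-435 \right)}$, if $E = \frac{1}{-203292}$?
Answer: $\frac{38576893211}{203292} \approx 1.8976 \cdot 10^{5}$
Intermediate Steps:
$E = - \frac{1}{203292} \approx -4.919 \cdot 10^{-6}$
$\left(E + Y{\left(x{\left(-9 \right)},-406 \right)}\right) + S{\left(-435 \right)} = \left(- \frac{1}{203292} + 536\right) + \left(-435\right)^{2} = \frac{108964511}{203292} + 189225 = \frac{38576893211}{203292}$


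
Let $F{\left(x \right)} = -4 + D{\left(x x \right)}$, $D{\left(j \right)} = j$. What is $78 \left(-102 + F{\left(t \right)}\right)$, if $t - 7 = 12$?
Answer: $19890$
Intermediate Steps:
$t = 19$ ($t = 7 + 12 = 19$)
$F{\left(x \right)} = -4 + x^{2}$ ($F{\left(x \right)} = -4 + x x = -4 + x^{2}$)
$78 \left(-102 + F{\left(t \right)}\right) = 78 \left(-102 - \left(4 - 19^{2}\right)\right) = 78 \left(-102 + \left(-4 + 361\right)\right) = 78 \left(-102 + 357\right) = 78 \cdot 255 = 19890$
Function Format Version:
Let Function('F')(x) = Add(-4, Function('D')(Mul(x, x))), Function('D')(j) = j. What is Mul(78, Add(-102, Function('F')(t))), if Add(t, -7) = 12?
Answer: 19890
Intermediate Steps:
t = 19 (t = Add(7, 12) = 19)
Function('F')(x) = Add(-4, Pow(x, 2)) (Function('F')(x) = Add(-4, Mul(x, x)) = Add(-4, Pow(x, 2)))
Mul(78, Add(-102, Function('F')(t))) = Mul(78, Add(-102, Add(-4, Pow(19, 2)))) = Mul(78, Add(-102, Add(-4, 361))) = Mul(78, Add(-102, 357)) = Mul(78, 255) = 19890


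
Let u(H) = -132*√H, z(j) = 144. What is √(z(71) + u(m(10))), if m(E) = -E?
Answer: 2*√(36 - 33*I*√10) ≈ 17.111 - 12.198*I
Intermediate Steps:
√(z(71) + u(m(10))) = √(144 - 132*I*√10)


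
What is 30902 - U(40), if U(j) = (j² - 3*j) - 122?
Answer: 29544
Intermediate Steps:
U(j) = -122 + j² - 3*j
30902 - U(40) = 30902 - (-122 + 40² - 3*40) = 30902 - (-122 + 1600 - 120) = 30902 - 1*1358 = 30902 - 1358 = 29544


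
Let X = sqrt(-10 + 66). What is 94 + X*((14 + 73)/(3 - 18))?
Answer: 94 - 58*sqrt(14)/5 ≈ 50.597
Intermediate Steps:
X = 2*sqrt(14) (X = sqrt(56) = 2*sqrt(14) ≈ 7.4833)
94 + X*((14 + 73)/(3 - 18)) = 94 + (2*sqrt(14))*((14 + 73)/(3 - 18)) = 94 + (2*sqrt(14))*(87/(-15)) = 94 + (2*sqrt(14))*(87*(-1/15)) = 94 + (2*sqrt(14))*(-29/5) = 94 - 58*sqrt(14)/5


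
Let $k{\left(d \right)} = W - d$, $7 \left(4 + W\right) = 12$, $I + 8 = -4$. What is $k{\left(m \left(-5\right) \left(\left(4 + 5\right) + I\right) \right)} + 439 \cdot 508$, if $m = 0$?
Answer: $\frac{1561068}{7} \approx 2.2301 \cdot 10^{5}$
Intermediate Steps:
$I = -12$ ($I = -8 - 4 = -12$)
$W = - \frac{16}{7}$ ($W = -4 + \frac{1}{7} \cdot 12 = -4 + \frac{12}{7} = - \frac{16}{7} \approx -2.2857$)
$k{\left(d \right)} = - \frac{16}{7} - d$
$k{\left(m \left(-5\right) \left(\left(4 + 5\right) + I\right) \right)} + 439 \cdot 508 = \left(- \frac{16}{7} - 0 \left(-5\right) \left(\left(4 + 5\right) - 12\right)\right) + 439 \cdot 508 = \left(- \frac{16}{7} - 0 \left(9 - 12\right)\right) + 223012 = \left(- \frac{16}{7} - 0 \left(-3\right)\right) + 223012 = \left(- \frac{16}{7} - 0\right) + 223012 = \left(- \frac{16}{7} + 0\right) + 223012 = - \frac{16}{7} + 223012 = \frac{1561068}{7}$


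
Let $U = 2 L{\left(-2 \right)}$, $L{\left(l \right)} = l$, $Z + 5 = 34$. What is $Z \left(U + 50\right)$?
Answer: $1334$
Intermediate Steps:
$Z = 29$ ($Z = -5 + 34 = 29$)
$U = -4$ ($U = 2 \left(-2\right) = -4$)
$Z \left(U + 50\right) = 29 \left(-4 + 50\right) = 29 \cdot 46 = 1334$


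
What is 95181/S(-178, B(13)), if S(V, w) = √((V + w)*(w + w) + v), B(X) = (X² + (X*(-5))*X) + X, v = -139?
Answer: 95181*√1115027/1115027 ≈ 90.138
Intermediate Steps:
B(X) = X - 4*X² (B(X) = (X² + (-5*X)*X) + X = (X² - 5*X²) + X = -4*X² + X = X - 4*X²)
S(V, w) = √(-139 + 2*w*(V + w)) (S(V, w) = √((V + w)*(w + w) - 139) = √((V + w)*(2*w) - 139) = √(2*w*(V + w) - 139) = √(-139 + 2*w*(V + w)))
95181/S(-178, B(13)) = 95181/(√(-139 + 2*(13*(1 - 4*13))² + 2*(-178)*(13*(1 - 4*13)))) = 95181/(√(-139 + 2*(13*(1 - 52))² + 2*(-178)*(13*(1 - 52)))) = 95181/(√(-139 + 2*(13*(-51))² + 2*(-178)*(13*(-51)))) = 95181/(√(-139 + 2*(-663)² + 2*(-178)*(-663))) = 95181/(√(-139 + 2*439569 + 236028)) = 95181/(√(-139 + 879138 + 236028)) = 95181/(√1115027) = 95181*(√1115027/1115027) = 95181*√1115027/1115027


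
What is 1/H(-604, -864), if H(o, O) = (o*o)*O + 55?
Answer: -1/315200969 ≈ -3.1726e-9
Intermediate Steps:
H(o, O) = 55 + O*o² (H(o, O) = o²*O + 55 = O*o² + 55 = 55 + O*o²)
1/H(-604, -864) = 1/(55 - 864*(-604)²) = 1/(55 - 864*364816) = 1/(55 - 315201024) = 1/(-315200969) = -1/315200969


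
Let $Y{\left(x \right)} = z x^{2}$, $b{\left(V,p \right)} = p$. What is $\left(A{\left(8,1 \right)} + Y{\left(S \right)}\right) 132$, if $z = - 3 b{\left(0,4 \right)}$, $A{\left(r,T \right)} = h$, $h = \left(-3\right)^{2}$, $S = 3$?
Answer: $-13068$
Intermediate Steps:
$h = 9$
$A{\left(r,T \right)} = 9$
$z = -12$ ($z = \left(-3\right) 4 = -12$)
$Y{\left(x \right)} = - 12 x^{2}$
$\left(A{\left(8,1 \right)} + Y{\left(S \right)}\right) 132 = \left(9 - 12 \cdot 3^{2}\right) 132 = \left(9 - 108\right) 132 = \left(-99\right) 132 = -13068$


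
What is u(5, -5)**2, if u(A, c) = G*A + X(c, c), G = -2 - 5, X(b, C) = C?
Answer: 1600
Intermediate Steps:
G = -7
u(A, c) = c - 7*A (u(A, c) = -7*A + c = c - 7*A)
u(5, -5)**2 = (-5 - 7*5)**2 = (-5 - 35)**2 = (-40)**2 = 1600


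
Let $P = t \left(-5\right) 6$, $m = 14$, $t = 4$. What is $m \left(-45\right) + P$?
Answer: $-750$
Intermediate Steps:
$P = -120$ ($P = 4 \left(-5\right) 6 = \left(-20\right) 6 = -120$)
$m \left(-45\right) + P = 14 \left(-45\right) - 120 = -630 - 120 = -750$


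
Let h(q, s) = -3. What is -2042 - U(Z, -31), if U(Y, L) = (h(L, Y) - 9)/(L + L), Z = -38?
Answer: -63308/31 ≈ -2042.2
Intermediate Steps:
U(Y, L) = -6/L (U(Y, L) = (-3 - 9)/(L + L) = -12*1/(2*L) = -6/L)
-2042 - U(Z, -31) = -2042 - (-6)/(-31) = -2042 - (-6)*(-1)/31 = -2042 - 1*6/31 = -2042 - 6/31 = -63308/31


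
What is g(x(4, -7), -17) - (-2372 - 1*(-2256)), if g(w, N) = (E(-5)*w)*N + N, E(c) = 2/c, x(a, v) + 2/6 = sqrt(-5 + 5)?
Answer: 1451/15 ≈ 96.733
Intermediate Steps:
x(a, v) = -1/3 (x(a, v) = -1/3 + sqrt(-5 + 5) = -1/3 + sqrt(0) = -1/3 + 0 = -1/3)
g(w, N) = N - 2*N*w/5 (g(w, N) = ((2/(-5))*w)*N + N = ((2*(-1/5))*w)*N + N = (-2*w/5)*N + N = -2*N*w/5 + N = N - 2*N*w/5)
g(x(4, -7), -17) - (-2372 - 1*(-2256)) = (1/5)*(-17)*(5 - 2*(-1/3)) - (-2372 - 1*(-2256)) = (1/5)*(-17)*(5 + 2/3) - (-2372 + 2256) = (1/5)*(-17)*(17/3) - 1*(-116) = -289/15 + 116 = 1451/15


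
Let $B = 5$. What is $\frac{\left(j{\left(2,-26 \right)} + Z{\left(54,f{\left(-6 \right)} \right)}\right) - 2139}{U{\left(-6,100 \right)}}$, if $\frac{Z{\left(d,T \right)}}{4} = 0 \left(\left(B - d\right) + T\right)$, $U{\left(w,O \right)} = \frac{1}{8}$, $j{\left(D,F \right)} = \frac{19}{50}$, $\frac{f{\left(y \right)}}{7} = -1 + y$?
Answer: $- \frac{427724}{25} \approx -17109.0$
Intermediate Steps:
$f{\left(y \right)} = -7 + 7 y$ ($f{\left(y \right)} = 7 \left(-1 + y\right) = -7 + 7 y$)
$j{\left(D,F \right)} = \frac{19}{50}$ ($j{\left(D,F \right)} = 19 \cdot \frac{1}{50} = \frac{19}{50}$)
$U{\left(w,O \right)} = \frac{1}{8}$
$Z{\left(d,T \right)} = 0$ ($Z{\left(d,T \right)} = 4 \cdot 0 \left(\left(5 - d\right) + T\right) = 4 \cdot 0 \left(5 + T - d\right) = 4 \cdot 0 = 0$)
$\frac{\left(j{\left(2,-26 \right)} + Z{\left(54,f{\left(-6 \right)} \right)}\right) - 2139}{U{\left(-6,100 \right)}} = \left(\left(\frac{19}{50} + 0\right) - 2139\right) \frac{1}{\frac{1}{8}} = \left(\frac{19}{50} - 2139\right) 8 = \left(- \frac{106931}{50}\right) 8 = - \frac{427724}{25}$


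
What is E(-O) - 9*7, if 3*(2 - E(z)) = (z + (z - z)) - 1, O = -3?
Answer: -185/3 ≈ -61.667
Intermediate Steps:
E(z) = 7/3 - z/3 (E(z) = 2 - ((z + (z - z)) - 1)/3 = 2 - ((z + 0) - 1)/3 = 2 - (z - 1)/3 = 2 - (-1 + z)/3 = 2 + (⅓ - z/3) = 7/3 - z/3)
E(-O) - 9*7 = (7/3 - (-1)*(-3)/3) - 9*7 = (7/3 - ⅓*3) - 63 = (7/3 - 1) - 63 = 4/3 - 63 = -185/3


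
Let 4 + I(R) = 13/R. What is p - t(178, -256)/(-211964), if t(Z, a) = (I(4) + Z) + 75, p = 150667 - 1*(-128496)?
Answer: 236690025537/847856 ≈ 2.7916e+5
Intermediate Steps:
I(R) = -4 + 13/R
p = 279163 (p = 150667 + 128496 = 279163)
t(Z, a) = 297/4 + Z (t(Z, a) = ((-4 + 13/4) + Z) + 75 = (-3/4 + Z) + 75 = 297/4 + Z)
p - t(178, -256)/(-211964) = 279163 - (297/4 + 178)/(-211964) = 279163 - 1009*(-1)/(4*211964) = 279163 - 1*(-1009/847856) = 279163 + 1009/847856 = 236690025537/847856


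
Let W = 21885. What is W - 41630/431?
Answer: 9390805/431 ≈ 21788.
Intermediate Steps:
W - 41630/431 = 21885 - 41630/431 = 9390805/431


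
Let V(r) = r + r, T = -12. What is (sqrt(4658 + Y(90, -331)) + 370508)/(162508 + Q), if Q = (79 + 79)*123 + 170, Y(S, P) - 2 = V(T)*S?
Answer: 185279/91056 ≈ 2.0348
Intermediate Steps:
V(r) = 2*r
Y(S, P) = 2 - 24*S (Y(S, P) = 2 + (2*(-12))*S = 2 - 24*S)
Q = 19604 (Q = 158*123 + 170 = 19434 + 170 = 19604)
(sqrt(4658 + Y(90, -331)) + 370508)/(162508 + Q) = (sqrt(4658 + (2 - 24*90)) + 370508)/(162508 + 19604) = (sqrt(4658 + (2 - 2160)) + 370508)/182112 = (sqrt(4658 - 2158) + 370508)*(1/182112) = (sqrt(2500) + 370508)*(1/182112) = (50 + 370508)*(1/182112) = 370558*(1/182112) = 185279/91056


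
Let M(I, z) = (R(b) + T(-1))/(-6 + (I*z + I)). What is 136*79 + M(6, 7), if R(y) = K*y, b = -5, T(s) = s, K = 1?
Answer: 75207/7 ≈ 10744.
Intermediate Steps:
R(y) = y (R(y) = 1*y = y)
M(I, z) = -6/(-6 + I + I*z) (M(I, z) = (-5 - 1)/(-6 + (I*z + I)) = -6/(-6 + (I + I*z)) = -6/(-6 + I + I*z))
136*79 + M(6, 7) = 136*79 - 6/(-6 + 6 + 6*7) = 10744 - 6/(-6 + 6 + 42) = 10744 - 6/42 = 10744 - 6*1/42 = 10744 - ⅐ = 75207/7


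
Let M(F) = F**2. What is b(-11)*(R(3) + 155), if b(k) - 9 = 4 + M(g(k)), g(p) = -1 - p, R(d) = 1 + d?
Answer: 17967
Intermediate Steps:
b(k) = 13 + (-1 - k)**2 (b(k) = 9 + (4 + (-1 - k)**2) = 13 + (-1 - k)**2)
b(-11)*(R(3) + 155) = (13 + (1 - 11)**2)*((1 + 3) + 155) = (13 + (-10)**2)*(4 + 155) = (13 + 100)*159 = 113*159 = 17967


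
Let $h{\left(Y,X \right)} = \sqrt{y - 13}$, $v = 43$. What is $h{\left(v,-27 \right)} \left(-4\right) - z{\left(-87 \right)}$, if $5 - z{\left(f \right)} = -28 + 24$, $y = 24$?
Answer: $-9 - 4 \sqrt{11} \approx -22.267$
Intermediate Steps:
$h{\left(Y,X \right)} = \sqrt{11}$ ($h{\left(Y,X \right)} = \sqrt{24 - 13} = \sqrt{11}$)
$z{\left(f \right)} = 9$ ($z{\left(f \right)} = 5 - \left(-28 + 24\right) = 5 - -4 = 5 + 4 = 9$)
$h{\left(v,-27 \right)} \left(-4\right) - z{\left(-87 \right)} = \sqrt{11} \left(-4\right) - 9 = - 4 \sqrt{11} - 9 = -9 - 4 \sqrt{11}$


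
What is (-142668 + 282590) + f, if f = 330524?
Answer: 470446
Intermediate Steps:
(-142668 + 282590) + f = (-142668 + 282590) + 330524 = 139922 + 330524 = 470446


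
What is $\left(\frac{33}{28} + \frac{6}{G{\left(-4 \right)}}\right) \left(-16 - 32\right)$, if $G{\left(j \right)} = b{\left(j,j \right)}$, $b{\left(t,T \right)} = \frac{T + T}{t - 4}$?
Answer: $- \frac{2412}{7} \approx -344.57$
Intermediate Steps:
$b{\left(t,T \right)} = \frac{2 T}{-4 + t}$
$G{\left(j \right)} = \frac{2 j}{-4 + j}$
$\left(\frac{33}{28} + \frac{6}{G{\left(-4 \right)}}\right) \left(-16 - 32\right) = \left(\frac{33}{28} + \frac{6}{2 \left(-4\right) \frac{1}{-4 - 4}}\right) \left(-16 - 32\right) = \left(33 \cdot \frac{1}{28} + \frac{6}{2 \left(-4\right) \frac{1}{-8}}\right) \left(-48\right) = \left(\frac{33}{28} + \frac{6}{2 \left(-4\right) \left(- \frac{1}{8}\right)}\right) \left(-48\right) = \left(\frac{33}{28} + \frac{6}{1}\right) \left(-48\right) = \left(\frac{33}{28} + 6 \cdot 1\right) \left(-48\right) = \left(\frac{33}{28} + 6\right) \left(-48\right) = \frac{201}{28} \left(-48\right) = - \frac{2412}{7}$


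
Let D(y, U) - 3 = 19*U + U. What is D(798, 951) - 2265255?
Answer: -2246232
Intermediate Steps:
D(y, U) = 3 + 20*U (D(y, U) = 3 + (19*U + U) = 3 + 20*U)
D(798, 951) - 2265255 = (3 + 20*951) - 2265255 = (3 + 19020) - 2265255 = 19023 - 2265255 = -2246232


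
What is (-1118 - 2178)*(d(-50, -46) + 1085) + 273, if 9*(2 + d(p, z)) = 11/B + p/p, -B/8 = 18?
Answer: -289140293/81 ≈ -3.5696e+6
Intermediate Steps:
B = -144 (B = -8*18 = -144)
d(p, z) = -2459/1296 (d(p, z) = -2 + (11/(-144) + p/p)/9 = -2 + (11*(-1/144) + 1)/9 = -2 + (-11/144 + 1)/9 = -2 + (1/9)*(133/144) = -2 + 133/1296 = -2459/1296)
(-1118 - 2178)*(d(-50, -46) + 1085) + 273 = (-1118 - 2178)*(-2459/1296 + 1085) + 273 = -3296*1403701/1296 + 273 = -289162406/81 + 273 = -289140293/81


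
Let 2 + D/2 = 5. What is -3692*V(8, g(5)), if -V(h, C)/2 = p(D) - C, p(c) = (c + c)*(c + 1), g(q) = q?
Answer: 583336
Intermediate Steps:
D = 6 (D = -4 + 2*5 = -4 + 10 = 6)
p(c) = 2*c*(1 + c) (p(c) = (2*c)*(1 + c) = 2*c*(1 + c))
V(h, C) = -168 + 2*C (V(h, C) = -2*(2*6*(1 + 6) - C) = -2*(2*6*7 - C) = -2*(84 - C) = -168 + 2*C)
-3692*V(8, g(5)) = -3692*(-168 + 2*5) = -3692*(-168 + 10) = -3692*(-158) = 583336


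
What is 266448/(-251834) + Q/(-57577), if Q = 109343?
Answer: -1649136983/557686393 ≈ -2.9571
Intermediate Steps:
266448/(-251834) + Q/(-57577) = 266448/(-251834) + 109343/(-57577) = 266448*(-1/251834) + 109343*(-1/57577) = -133224/125917 - 8411/4429 = -1649136983/557686393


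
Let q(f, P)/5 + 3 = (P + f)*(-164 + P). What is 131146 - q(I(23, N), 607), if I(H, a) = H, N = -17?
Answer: -1264289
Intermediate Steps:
q(f, P) = -15 + 5*(-164 + P)*(P + f) (q(f, P) = -15 + 5*((P + f)*(-164 + P)) = -15 + 5*((-164 + P)*(P + f)) = -15 + 5*(-164 + P)*(P + f))
131146 - q(I(23, N), 607) = 131146 - (-15 - 820*607 - 820*23 + 5*607² + 5*607*23) = 131146 - (-15 - 497740 - 18860 + 5*368449 + 69805) = 131146 - (-15 - 497740 - 18860 + 1842245 + 69805) = 131146 - 1*1395435 = 131146 - 1395435 = -1264289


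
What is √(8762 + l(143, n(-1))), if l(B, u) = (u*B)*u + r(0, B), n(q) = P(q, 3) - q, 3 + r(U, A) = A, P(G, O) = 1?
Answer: √9474 ≈ 97.334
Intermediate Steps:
r(U, A) = -3 + A
n(q) = 1 - q
l(B, u) = -3 + B + B*u² (l(B, u) = (u*B)*u + (-3 + B) = (B*u)*u + (-3 + B) = B*u² + (-3 + B) = -3 + B + B*u²)
√(8762 + l(143, n(-1))) = √(8762 + (-3 + 143 + 143*(1 - 1*(-1))²)) = √(8762 + (-3 + 143 + 143*(1 + 1)²)) = √(8762 + (-3 + 143 + 143*2²)) = √(8762 + (-3 + 143 + 143*4)) = √(8762 + (-3 + 143 + 572)) = √(8762 + 712) = √9474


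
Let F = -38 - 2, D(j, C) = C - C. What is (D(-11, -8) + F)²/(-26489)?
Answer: -1600/26489 ≈ -0.060402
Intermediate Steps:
D(j, C) = 0
F = -40
(D(-11, -8) + F)²/(-26489) = (0 - 40)²/(-26489) = (-40)²*(-1/26489) = 1600*(-1/26489) = -1600/26489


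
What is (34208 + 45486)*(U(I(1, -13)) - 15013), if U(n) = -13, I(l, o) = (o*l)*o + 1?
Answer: -1197482044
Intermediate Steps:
I(l, o) = 1 + l*o² (I(l, o) = (l*o)*o + 1 = l*o² + 1 = 1 + l*o²)
(34208 + 45486)*(U(I(1, -13)) - 15013) = (34208 + 45486)*(-13 - 15013) = 79694*(-15026) = -1197482044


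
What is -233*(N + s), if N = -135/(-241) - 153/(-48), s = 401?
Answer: -363644731/3856 ≈ -94306.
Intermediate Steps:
N = 14451/3856 (N = -135*(-1/241) - 153*(-1/48) = 135/241 + 51/16 = 14451/3856 ≈ 3.7477)
-233*(N + s) = -233*(14451/3856 + 401) = -233*1560707/3856 = -363644731/3856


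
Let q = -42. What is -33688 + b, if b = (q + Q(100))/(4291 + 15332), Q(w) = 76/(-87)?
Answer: -57512191018/1707201 ≈ -33688.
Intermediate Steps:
Q(w) = -76/87 (Q(w) = 76*(-1/87) = -76/87)
b = -3730/1707201 (b = (-42 - 76/87)/(4291 + 15332) = -3730/87/19623 = -3730/87*1/19623 = -3730/1707201 ≈ -0.0021849)
-33688 + b = -33688 - 3730/1707201 = -57512191018/1707201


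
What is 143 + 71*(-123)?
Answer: -8590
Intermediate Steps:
143 + 71*(-123) = 143 - 8733 = -8590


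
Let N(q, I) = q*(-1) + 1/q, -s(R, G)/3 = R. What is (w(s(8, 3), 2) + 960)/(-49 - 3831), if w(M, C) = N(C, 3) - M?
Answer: -393/1552 ≈ -0.25322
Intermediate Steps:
s(R, G) = -3*R
N(q, I) = 1/q - q (N(q, I) = -q + 1/q = 1/q - q)
w(M, C) = 1/C - C - M (w(M, C) = (1/C - C) - M = 1/C - C - M)
(w(s(8, 3), 2) + 960)/(-49 - 3831) = ((1/2 - 1*2 - (-3)*8) + 960)/(-49 - 3831) = ((½ - 2 - 1*(-24)) + 960)/(-3880) = ((½ - 2 + 24) + 960)*(-1/3880) = (45/2 + 960)*(-1/3880) = (1965/2)*(-1/3880) = -393/1552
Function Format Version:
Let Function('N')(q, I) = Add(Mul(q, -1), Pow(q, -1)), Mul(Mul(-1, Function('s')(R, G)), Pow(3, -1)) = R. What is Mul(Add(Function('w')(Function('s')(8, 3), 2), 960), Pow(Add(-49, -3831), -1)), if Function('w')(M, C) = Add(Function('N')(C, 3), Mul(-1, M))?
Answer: Rational(-393, 1552) ≈ -0.25322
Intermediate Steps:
Function('s')(R, G) = Mul(-3, R)
Function('N')(q, I) = Add(Pow(q, -1), Mul(-1, q)) (Function('N')(q, I) = Add(Mul(-1, q), Pow(q, -1)) = Add(Pow(q, -1), Mul(-1, q)))
Function('w')(M, C) = Add(Pow(C, -1), Mul(-1, C), Mul(-1, M)) (Function('w')(M, C) = Add(Add(Pow(C, -1), Mul(-1, C)), Mul(-1, M)) = Add(Pow(C, -1), Mul(-1, C), Mul(-1, M)))
Mul(Add(Function('w')(Function('s')(8, 3), 2), 960), Pow(Add(-49, -3831), -1)) = Mul(Add(Add(Pow(2, -1), Mul(-1, 2), Mul(-1, Mul(-3, 8))), 960), Pow(Add(-49, -3831), -1)) = Mul(Add(Add(Rational(1, 2), -2, Mul(-1, -24)), 960), Pow(-3880, -1)) = Mul(Add(Add(Rational(1, 2), -2, 24), 960), Rational(-1, 3880)) = Mul(Add(Rational(45, 2), 960), Rational(-1, 3880)) = Mul(Rational(1965, 2), Rational(-1, 3880)) = Rational(-393, 1552)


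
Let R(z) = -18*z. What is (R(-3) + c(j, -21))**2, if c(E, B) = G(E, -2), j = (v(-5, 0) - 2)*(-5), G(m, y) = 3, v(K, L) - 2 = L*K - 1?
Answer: 3249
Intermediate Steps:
v(K, L) = 1 + K*L (v(K, L) = 2 + (L*K - 1) = 2 + (K*L - 1) = 2 + (-1 + K*L) = 1 + K*L)
j = 5 (j = ((1 - 5*0) - 2)*(-5) = ((1 + 0) - 2)*(-5) = (1 - 2)*(-5) = -1*(-5) = 5)
c(E, B) = 3
(R(-3) + c(j, -21))**2 = (-18*(-3) + 3)**2 = (54 + 3)**2 = 57**2 = 3249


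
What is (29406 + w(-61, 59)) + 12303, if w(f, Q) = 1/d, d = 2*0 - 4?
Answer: 166835/4 ≈ 41709.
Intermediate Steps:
d = -4 (d = 0 - 4 = -4)
w(f, Q) = -¼ (w(f, Q) = 1/(-4) = -¼)
(29406 + w(-61, 59)) + 12303 = (29406 - ¼) + 12303 = 117623/4 + 12303 = 166835/4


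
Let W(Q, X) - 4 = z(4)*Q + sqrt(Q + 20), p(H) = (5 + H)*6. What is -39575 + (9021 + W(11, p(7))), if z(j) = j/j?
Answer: -30539 + sqrt(31) ≈ -30533.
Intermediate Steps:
z(j) = 1
p(H) = 30 + 6*H
W(Q, X) = 4 + Q + sqrt(20 + Q) (W(Q, X) = 4 + (1*Q + sqrt(Q + 20)) = 4 + (Q + sqrt(20 + Q)) = 4 + Q + sqrt(20 + Q))
-39575 + (9021 + W(11, p(7))) = -39575 + (9021 + (4 + 11 + sqrt(20 + 11))) = -39575 + (9021 + (4 + 11 + sqrt(31))) = -39575 + (9021 + (15 + sqrt(31))) = -39575 + (9036 + sqrt(31)) = -30539 + sqrt(31)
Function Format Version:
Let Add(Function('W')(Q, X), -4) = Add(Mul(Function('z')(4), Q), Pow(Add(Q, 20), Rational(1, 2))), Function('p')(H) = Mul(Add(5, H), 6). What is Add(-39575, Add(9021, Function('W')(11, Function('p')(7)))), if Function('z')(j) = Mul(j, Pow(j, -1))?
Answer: Add(-30539, Pow(31, Rational(1, 2))) ≈ -30533.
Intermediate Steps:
Function('z')(j) = 1
Function('p')(H) = Add(30, Mul(6, H))
Function('W')(Q, X) = Add(4, Q, Pow(Add(20, Q), Rational(1, 2))) (Function('W')(Q, X) = Add(4, Add(Mul(1, Q), Pow(Add(Q, 20), Rational(1, 2)))) = Add(4, Add(Q, Pow(Add(20, Q), Rational(1, 2)))) = Add(4, Q, Pow(Add(20, Q), Rational(1, 2))))
Add(-39575, Add(9021, Function('W')(11, Function('p')(7)))) = Add(-39575, Add(9021, Add(4, 11, Pow(Add(20, 11), Rational(1, 2))))) = Add(-39575, Add(9021, Add(4, 11, Pow(31, Rational(1, 2))))) = Add(-39575, Add(9021, Add(15, Pow(31, Rational(1, 2))))) = Add(-39575, Add(9036, Pow(31, Rational(1, 2)))) = Add(-30539, Pow(31, Rational(1, 2)))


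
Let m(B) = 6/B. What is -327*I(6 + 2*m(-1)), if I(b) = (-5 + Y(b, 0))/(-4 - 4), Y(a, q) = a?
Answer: -3597/8 ≈ -449.63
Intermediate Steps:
I(b) = 5/8 - b/8 (I(b) = (-5 + b)/(-4 - 4) = (-5 + b)/(-8) = (-5 + b)*(-⅛) = 5/8 - b/8)
-327*I(6 + 2*m(-1)) = -327*(5/8 - (6 + 2*(6/(-1)))/8) = -327*(5/8 - (6 + 2*(6*(-1)))/8) = -327*(5/8 - (6 + 2*(-6))/8) = -327*(5/8 - (6 - 12)/8) = -327*(5/8 - ⅛*(-6)) = -327*(5/8 + ¾) = -327*11/8 = -3597/8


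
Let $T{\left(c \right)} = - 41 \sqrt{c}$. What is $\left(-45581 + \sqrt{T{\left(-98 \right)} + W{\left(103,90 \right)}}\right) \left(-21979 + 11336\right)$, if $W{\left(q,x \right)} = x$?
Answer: $485118583 - 10643 \sqrt{90 - 287 i \sqrt{2}} \approx 4.8495 \cdot 10^{8} + 1.3583 \cdot 10^{5} i$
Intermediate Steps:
$\left(-45581 + \sqrt{T{\left(-98 \right)} + W{\left(103,90 \right)}}\right) \left(-21979 + 11336\right) = \left(-45581 + \sqrt{- 41 \sqrt{-98} + 90}\right) \left(-21979 + 11336\right) = \left(-45581 + \sqrt{- 41 \cdot 7 i \sqrt{2} + 90}\right) \left(-10643\right) = \left(-45581 + \sqrt{- 287 i \sqrt{2} + 90}\right) \left(-10643\right) = \left(-45581 + \sqrt{90 - 287 i \sqrt{2}}\right) \left(-10643\right) = 485118583 - 10643 \sqrt{90 - 287 i \sqrt{2}}$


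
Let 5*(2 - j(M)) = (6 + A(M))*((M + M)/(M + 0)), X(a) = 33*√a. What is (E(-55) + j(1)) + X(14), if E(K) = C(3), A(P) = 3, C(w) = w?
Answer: 7/5 + 33*√14 ≈ 124.87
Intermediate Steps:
E(K) = 3
j(M) = -8/5 (j(M) = 2 - (6 + 3)*(M + M)/(M + 0)/5 = 2 - 9*(2*M)/M/5 = 2 - 9*2/5 = 2 - ⅕*18 = 2 - 18/5 = -8/5)
(E(-55) + j(1)) + X(14) = (3 - 8/5) + 33*√14 = 7/5 + 33*√14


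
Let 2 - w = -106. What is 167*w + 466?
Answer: 18502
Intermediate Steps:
w = 108 (w = 2 - 1*(-106) = 2 + 106 = 108)
167*w + 466 = 167*108 + 466 = 18036 + 466 = 18502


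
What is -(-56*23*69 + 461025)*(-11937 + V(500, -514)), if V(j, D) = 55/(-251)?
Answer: 1115060449026/251 ≈ 4.4425e+9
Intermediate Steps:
V(j, D) = -55/251 (V(j, D) = 55*(-1/251) = -55/251)
-(-56*23*69 + 461025)*(-11937 + V(500, -514)) = -(-56*23*69 + 461025)*(-11937 - 55/251) = -(-1288*69 + 461025)*(-2996242)/251 = -(-88872 + 461025)*(-2996242)/251 = -372153*(-2996242)/251 = -1*(-1115060449026/251) = 1115060449026/251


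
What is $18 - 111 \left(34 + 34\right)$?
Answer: $-7530$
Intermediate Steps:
$18 - 111 \left(34 + 34\right) = 18 - 7548 = -7530$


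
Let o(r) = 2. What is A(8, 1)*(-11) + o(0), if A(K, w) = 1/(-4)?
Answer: 19/4 ≈ 4.7500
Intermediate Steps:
A(K, w) = -¼
A(8, 1)*(-11) + o(0) = -¼*(-11) + 2 = 11/4 + 2 = 19/4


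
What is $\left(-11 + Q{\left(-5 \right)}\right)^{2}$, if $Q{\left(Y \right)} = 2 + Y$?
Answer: $196$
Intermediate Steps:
$\left(-11 + Q{\left(-5 \right)}\right)^{2} = \left(-11 + \left(2 - 5\right)\right)^{2} = \left(-11 - 3\right)^{2} = \left(-14\right)^{2} = 196$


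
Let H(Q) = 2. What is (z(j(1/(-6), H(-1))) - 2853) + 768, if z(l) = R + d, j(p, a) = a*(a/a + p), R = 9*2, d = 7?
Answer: -2060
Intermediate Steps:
R = 18
j(p, a) = a*(1 + p)
z(l) = 25 (z(l) = 18 + 7 = 25)
(z(j(1/(-6), H(-1))) - 2853) + 768 = (25 - 2853) + 768 = -2828 + 768 = -2060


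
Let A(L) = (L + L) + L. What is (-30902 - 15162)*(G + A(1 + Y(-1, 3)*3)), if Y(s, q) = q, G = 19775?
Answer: -912297520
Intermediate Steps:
A(L) = 3*L (A(L) = 2*L + L = 3*L)
(-30902 - 15162)*(G + A(1 + Y(-1, 3)*3)) = (-30902 - 15162)*(19775 + 3*(1 + 3*3)) = -46064*(19775 + 3*(1 + 9)) = -46064*(19775 + 3*10) = -46064*(19775 + 30) = -46064*19805 = -912297520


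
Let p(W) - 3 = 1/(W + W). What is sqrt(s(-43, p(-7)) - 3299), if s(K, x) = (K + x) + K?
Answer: 3*I*sqrt(73654)/14 ≈ 58.156*I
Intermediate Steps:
p(W) = 3 + 1/(2*W) (p(W) = 3 + 1/(W + W) = 3 + 1/(2*W))
s(K, x) = x + 2*K
sqrt(s(-43, p(-7)) - 3299) = sqrt(((3 + (1/2)/(-7)) + 2*(-43)) - 3299) = sqrt(((3 + (1/2)*(-1/7)) - 86) - 3299) = sqrt(((3 - 1/14) - 86) - 3299) = sqrt((41/14 - 86) - 3299) = sqrt(-1163/14 - 3299) = sqrt(-47349/14) = 3*I*sqrt(73654)/14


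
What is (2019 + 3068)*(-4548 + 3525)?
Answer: -5204001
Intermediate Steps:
(2019 + 3068)*(-4548 + 3525) = 5087*(-1023) = -5204001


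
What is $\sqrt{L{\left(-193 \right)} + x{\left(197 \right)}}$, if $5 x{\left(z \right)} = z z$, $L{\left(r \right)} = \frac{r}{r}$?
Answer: $\frac{\sqrt{194070}}{5} \approx 88.107$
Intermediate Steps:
$L{\left(r \right)} = 1$
$x{\left(z \right)} = \frac{z^{2}}{5}$ ($x{\left(z \right)} = \frac{z z}{5} = \frac{z^{2}}{5}$)
$\sqrt{L{\left(-193 \right)} + x{\left(197 \right)}} = \sqrt{1 + \frac{197^{2}}{5}} = \sqrt{1 + \frac{1}{5} \cdot 38809} = \sqrt{1 + \frac{38809}{5}} = \sqrt{\frac{38814}{5}} = \frac{\sqrt{194070}}{5}$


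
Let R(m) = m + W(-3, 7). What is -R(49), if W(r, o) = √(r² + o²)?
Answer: -49 - √58 ≈ -56.616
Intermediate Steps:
W(r, o) = √(o² + r²)
R(m) = m + √58 (R(m) = m + √(7² + (-3)²) = m + √(49 + 9) = m + √58)
-R(49) = -(49 + √58) = -49 - √58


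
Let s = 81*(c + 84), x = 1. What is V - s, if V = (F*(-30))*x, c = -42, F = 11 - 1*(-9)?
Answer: -4002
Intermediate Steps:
F = 20 (F = 11 + 9 = 20)
V = -600 (V = (20*(-30))*1 = -600*1 = -600)
s = 3402 (s = 81*(-42 + 84) = 81*42 = 3402)
V - s = -600 - 1*3402 = -600 - 3402 = -4002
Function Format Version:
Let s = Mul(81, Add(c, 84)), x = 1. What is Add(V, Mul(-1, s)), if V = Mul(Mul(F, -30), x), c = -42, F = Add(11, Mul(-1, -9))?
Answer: -4002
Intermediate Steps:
F = 20 (F = Add(11, 9) = 20)
V = -600 (V = Mul(Mul(20, -30), 1) = Mul(-600, 1) = -600)
s = 3402 (s = Mul(81, Add(-42, 84)) = Mul(81, 42) = 3402)
Add(V, Mul(-1, s)) = Add(-600, Mul(-1, 3402)) = Add(-600, -3402) = -4002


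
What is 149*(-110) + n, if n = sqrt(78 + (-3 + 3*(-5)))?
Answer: -16390 + 2*sqrt(15) ≈ -16382.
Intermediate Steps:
n = 2*sqrt(15) (n = sqrt(78 + (-3 - 15)) = sqrt(78 - 18) = sqrt(60) = 2*sqrt(15) ≈ 7.7460)
149*(-110) + n = 149*(-110) + 2*sqrt(15) = -16390 + 2*sqrt(15)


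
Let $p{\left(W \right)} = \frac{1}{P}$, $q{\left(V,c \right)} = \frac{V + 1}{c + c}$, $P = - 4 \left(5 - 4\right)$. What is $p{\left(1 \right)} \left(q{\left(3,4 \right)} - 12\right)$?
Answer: $\frac{23}{8} \approx 2.875$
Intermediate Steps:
$P = -4$ ($P = \left(-4\right) 1 = -4$)
$q{\left(V,c \right)} = \frac{1 + V}{2 c}$
$p{\left(W \right)} = - \frac{1}{4}$ ($p{\left(W \right)} = \frac{1}{-4} = - \frac{1}{4}$)
$p{\left(1 \right)} \left(q{\left(3,4 \right)} - 12\right) = - \frac{\frac{1 + 3}{2 \cdot 4} - 12}{4} = - \frac{\frac{1}{2} \cdot \frac{1}{4} \cdot 4 - 12}{4} = - \frac{\frac{1}{2} - 12}{4} = \left(- \frac{1}{4}\right) \left(- \frac{23}{2}\right) = \frac{23}{8}$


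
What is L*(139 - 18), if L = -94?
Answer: -11374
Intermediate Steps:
L*(139 - 18) = -94*(139 - 18) = -94*121 = -11374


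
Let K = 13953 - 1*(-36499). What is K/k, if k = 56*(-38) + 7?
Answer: -50452/2121 ≈ -23.787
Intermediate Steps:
k = -2121 (k = -2128 + 7 = -2121)
K = 50452 (K = 13953 + 36499 = 50452)
K/k = 50452/(-2121) = 50452*(-1/2121) = -50452/2121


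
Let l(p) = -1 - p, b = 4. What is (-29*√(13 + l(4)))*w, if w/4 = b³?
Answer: -14848*√2 ≈ -20998.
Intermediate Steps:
w = 256 (w = 4*4³ = 4*64 = 256)
(-29*√(13 + l(4)))*w = -29*√(13 + (-1 - 1*4))*256 = -29*√(13 + (-1 - 4))*256 = -29*√(13 - 5)*256 = -58*√2*256 = -14848*√2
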